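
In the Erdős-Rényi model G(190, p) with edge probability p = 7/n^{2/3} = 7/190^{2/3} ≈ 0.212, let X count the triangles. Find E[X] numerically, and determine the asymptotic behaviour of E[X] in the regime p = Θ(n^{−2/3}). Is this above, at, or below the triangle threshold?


Number of potential triangles: C(190, 3) = 1125180.
Each occurs with probability p³ ≈ (0.212)³ ≈ 9.50139e-03.
By linearity: E[X] = C(190, 3)·p³ ≈ 1125180 · 9.50139e-03 ≈ 10690.768.
Since α = 2/3 < 1, p = c/n^{2/3} ≫ 1/n is above the triangle threshold p ~ 1/n. Asymptotically E[X] ~ (c³/6)·n^{3(1−α)} = (7³/6)·n^{1} → ∞; triangles are abundant w.h.p.

E[X] ≈ 10690.768; in regime p = Θ(1/n^{2/3}) E[X] diverges (above the triangle threshold p ~ 1/n).


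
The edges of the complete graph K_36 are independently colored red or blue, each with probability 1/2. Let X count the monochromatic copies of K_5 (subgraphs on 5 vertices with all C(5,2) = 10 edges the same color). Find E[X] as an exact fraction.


Let X = Σ_S X_S over the C(36, 5) = 376992 subsets S of size 5, where X_S = 1 if the K_5 on S is monochromatic.
For a fixed S, the K_5 on S has C(5, 2) = 10 edges. P[all 10 edges red] = (1/2)^10, and likewise for blue, so P[monochromatic] = 2·(1/2)^10 = 2^{1 − 10} = 1/512.
Summing: E[X] = C(36, 5) · 2^{1 − 10} = 376992 · 1/512 = 11781/16.
Numerically: E[X] ≈ 736.31250.

E[X] = C(36,5)·2^(1−C(5,2)) = 11781/16 ≈ 736.31250.


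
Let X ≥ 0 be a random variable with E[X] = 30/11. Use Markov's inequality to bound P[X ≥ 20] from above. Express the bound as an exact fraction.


μ = E[X] = 30/11, a = 20.
Markov: P[X ≥ 20] ≤ μ/a = (30/11)/20 = 3/22.
Numerically: ≈ 0.1364.
(Since a = 20 > μ = 2.7273, the bound 3/22 is < 1 and informative.)

P[X ≥ 20] ≤ 3/22 ≈ 0.1364.


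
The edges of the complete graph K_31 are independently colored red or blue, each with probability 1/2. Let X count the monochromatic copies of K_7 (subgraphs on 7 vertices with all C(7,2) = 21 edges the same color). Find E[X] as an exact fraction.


Let X = Σ_S X_S over the C(31, 7) = 2629575 subsets S of size 7, where X_S = 1 if the K_7 on S is monochromatic.
For a fixed S, the K_7 on S has C(7, 2) = 21 edges. P[all 21 edges red] = (1/2)^21, and likewise for blue, so P[monochromatic] = 2·(1/2)^21 = 2^{1 − 21} = 1/1048576.
By linearity of expectation: E[X] = C(31, 7) · 2^{1 − 21} = 2629575 · 1/1048576 = 2629575/1048576.
Numerically: E[X] ≈ 2.508.

E[X] = C(31,7)·2^(1−C(7,2)) = 2629575/1048576 ≈ 2.508.


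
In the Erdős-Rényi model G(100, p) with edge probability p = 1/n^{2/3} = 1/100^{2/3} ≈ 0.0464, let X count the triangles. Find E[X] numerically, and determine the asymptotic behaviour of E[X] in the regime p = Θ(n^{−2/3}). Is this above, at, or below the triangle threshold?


Number of potential triangles: C(100, 3) = 161700.
Each occurs with probability p³ ≈ (0.0464)³ ≈ 1.00000e-04.
By linearity: E[X] = C(100, 3)·p³ ≈ 161700 · 1.00000e-04 ≈ 16.170.
Since α = 2/3 < 1, p = c/n^{2/3} ≫ 1/n is above the triangle threshold p ~ 1/n. Asymptotically E[X] ~ (c³/6)·n^{3(1−α)} = (1³/6)·n^{1} → ∞; triangles are abundant w.h.p.

E[X] ≈ 16.170; in regime p = Θ(1/n^{2/3}) E[X] diverges (above the triangle threshold p ~ 1/n).


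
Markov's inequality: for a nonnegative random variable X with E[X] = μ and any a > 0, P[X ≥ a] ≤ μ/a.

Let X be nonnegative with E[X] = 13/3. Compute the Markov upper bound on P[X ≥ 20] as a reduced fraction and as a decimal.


μ = E[X] = 13/3, a = 20.
Markov: P[X ≥ 20] ≤ μ/a = (13/3)/20 = 13/60.
Numerically: ≈ 0.21667.
(Since a = 20 > μ = 4.33333, the bound 13/60 is < 1 and informative.)

P[X ≥ 20] ≤ 13/60 ≈ 0.21667.


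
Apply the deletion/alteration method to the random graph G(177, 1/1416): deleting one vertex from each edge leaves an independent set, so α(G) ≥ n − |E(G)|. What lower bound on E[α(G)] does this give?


E[|E(G)|] = C(177, 2)·p = 15576 · (1/1416) = 11.
E[α(G)] ≥ n − E[|E(G)|] = 177 − 11 = 166.
Numerically: ≈ 166.000.
(This is only a lower bound; the true E[α(G)] may be larger.)

E[α(G)] ≥ 166 ≈ 166.000.


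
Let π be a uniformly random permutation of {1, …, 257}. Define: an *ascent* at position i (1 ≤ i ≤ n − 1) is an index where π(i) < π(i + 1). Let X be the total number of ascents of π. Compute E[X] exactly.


Write X = Σ X_I over i = 1, …, 256, with X_I the indicator of one ascent.
There are 256 indicators.
For each fixed i, the pair (π(i), π(i+1)) is a uniformly random ordered pair of distinct values from {1, …, 257}; by symmetry P[π(i) < π(i+1)] = 1/2.
By linearity: E[X] = 256 · (1/2) = (257 − 1) · (1/2) = 128 ≈ 128.000.

E[X] = 128 = 128.000.


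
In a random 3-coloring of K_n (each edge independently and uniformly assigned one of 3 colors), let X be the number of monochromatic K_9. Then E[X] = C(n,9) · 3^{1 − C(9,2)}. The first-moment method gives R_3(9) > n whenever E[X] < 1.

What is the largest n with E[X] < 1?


We need C(n, 9) · 3^{1 − 36} < 1, i.e. C(n, 9) < 3^{36 − 1} = 50031545098999707.
Check values of n near the boundary:
  n = 296: C(296, 9) = 42513789098994080; 42513789098994080 < 50031545098999707? YES
  n = 297: C(297, 9) = 43842345008337645; 43842345008337645 < 50031545098999707? YES
  n = 298: C(298, 9) = 45207677551849890; 45207677551849890 < 50031545098999707? YES
  n = 299: C(299, 9) = 46610674441390059; 46610674441390059 < 50031545098999707? YES
  n = 300: C(300, 9) = 48052241692154700; 48052241692154700 < 50031545098999707? YES
  n = 301: C(301, 9) = 49533303936090975; 49533303936090975 < 50031545098999707? YES
  n = 302: C(302, 9) = 51054804739588650; 51054804739588650 < 50031545098999707? NO
  n = 303: C(303, 9) = 52617706925494425; 52617706925494425 < 50031545098999707? NO
  n = 304: C(304, 9) = 54222992899492560; 54222992899492560 < 50031545098999707? NO
The largest n with C(n, 9) < 50031545098999707 is n = 301 (where E[X] = 16511101312030325/16677181699666569 ≈ 0.990). Hence R_3(9) > 301, i.e. R_3(9) ≥ 302.

Largest n = 301; hence R_3(9) > 301.


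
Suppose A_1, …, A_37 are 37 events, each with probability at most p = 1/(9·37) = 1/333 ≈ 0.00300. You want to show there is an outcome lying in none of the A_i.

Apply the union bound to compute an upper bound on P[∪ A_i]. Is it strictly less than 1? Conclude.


Union bound: P[∪_{i=1}^{37} A_i] ≤ Σ_i P[A_i] ≤ 37·p = 37·(1/333) = 1/9.
Numerically: 1/9 ≈ 0.11111.
Is 1/9 < 1? YES.
Since P[∪ A_i] ≤ 1/9 < 1, the complement has P[∩ A_i^c] ≥ 1 − 1/9 = 8/9 > 0, so some outcome avoids every A_i.

37·p = 1/9 ≈ 0.11111; existence CERTIFIED by the union bound.


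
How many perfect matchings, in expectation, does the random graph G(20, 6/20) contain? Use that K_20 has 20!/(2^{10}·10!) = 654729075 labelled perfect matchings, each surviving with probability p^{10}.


K_20 has 20!/(2^{10}·10!) = 654729075 labelled perfect matchings.
For each such perfect matching H, let X_H = 1 if all 10 edges of H are present in G. Then P[X_H = 1] = p^{10} = (3/10)^{10} = 59049/10000000000.
By linearity of expectation: E[X] = Σ_H E[X_H] = 654729075 · p^{10} = 654729075 · 59049/10000000000 = 1546443885987/400000000.
Numerically: E[X] ≈ 3866.11.

E[X] = 654729075 · (3/10)^{10} = 1546443885987/400000000 ≈ 3866.11.


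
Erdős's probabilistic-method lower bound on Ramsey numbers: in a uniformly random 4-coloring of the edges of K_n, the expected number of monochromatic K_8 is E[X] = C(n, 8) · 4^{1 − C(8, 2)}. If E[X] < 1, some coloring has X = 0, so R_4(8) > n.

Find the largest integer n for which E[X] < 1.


We need C(n, 8) · 4^{1 − 28} < 1, i.e. C(n, 8) < 4^{28 − 1} = 18014398509481984.
Check values of n near the boundary:
  n = 405: C(405, 8) = 16745853821188050; 16745853821188050 < 18014398509481984? YES
  n = 406: C(406, 8) = 17082453897995850; 17082453897995850 < 18014398509481984? YES
  n = 407: C(407, 8) = 17424959239309050; 17424959239309050 < 18014398509481984? YES
  n = 408: C(408, 8) = 17773458424095231; 17773458424095231 < 18014398509481984? YES
  n = 409: C(409, 8) = 18128041135797879; 18128041135797879 < 18014398509481984? NO
  n = 410: C(410, 8) = 18488798173326195; 18488798173326195 < 18014398509481984? NO
The largest n with C(n, 8) < 18014398509481984 is n = 408 (where E[X] = 17773458424095231/18014398509481984 ≈ 0.987). Hence R_4(8) > 408, i.e. R_4(8) ≥ 409.

Largest n = 408; hence R_4(8) > 408.


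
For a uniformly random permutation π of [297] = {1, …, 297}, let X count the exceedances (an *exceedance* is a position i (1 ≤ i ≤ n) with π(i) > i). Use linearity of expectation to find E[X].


Write X = Σ_{i=1}^{297} X_i, where X_i = 1_{π(i) > i}.
For each fixed i, π(i) is uniform over {1, …, 297} (marginal of a uniform permutation), so P[π(i) > i] = (n − i)/n. Summing: Σ_{i=1}^{297} (n − i)/n = (0 + 1 + … + 296)/297 = 297(297 − 1)/(2·297) = (297 − 1)/2.
Hence E[X] = Σ_{i=1}^{297} (297 − i)/297 = 148 ≈ 148.000000.

E[X] = 148 = 148.000000.


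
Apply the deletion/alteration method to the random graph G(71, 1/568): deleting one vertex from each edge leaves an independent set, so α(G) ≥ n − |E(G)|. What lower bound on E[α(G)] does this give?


E[|E(G)|] = C(71, 2)·p = 2485 · (1/568) = 35/8.
E[α(G)] ≥ n − E[|E(G)|] = 71 − 35/8 = 533/8.
Numerically: ≈ 66.6250.
(This is only a lower bound; the true E[α(G)] may be larger.)

E[α(G)] ≥ 533/8 ≈ 66.6250.


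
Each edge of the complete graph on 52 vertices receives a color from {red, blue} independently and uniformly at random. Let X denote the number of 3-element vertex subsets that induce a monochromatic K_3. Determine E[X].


Let X = Σ_S X_S over the C(52, 3) = 22100 subsets S of size 3, where X_S = 1 if the K_3 on S is monochromatic.
For a fixed S, the K_3 on S has C(3, 2) = 3 edges. P[all 3 edges red] = (1/2)^3, and likewise for blue, so P[monochromatic] = 2·(1/2)^3 = 2^{1 − 3} = 1/4.
By linearity of expectation: E[X] = C(52, 3) · 2^{1 − 3} = 22100 · 1/4 = 5525.
Numerically: E[X] ≈ 5525.000000.

E[X] = C(52,3)·2^(1−C(3,2)) = 5525 ≈ 5525.000000.


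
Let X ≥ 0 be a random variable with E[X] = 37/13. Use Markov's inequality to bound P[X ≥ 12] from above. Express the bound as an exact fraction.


μ = E[X] = 37/13, a = 12.
Markov: P[X ≥ 12] ≤ μ/a = (37/13)/12 = 37/156.
Numerically: ≈ 0.2372.
(Since a = 12 > μ = 2.8462, the bound 37/156 is < 1 and informative.)

P[X ≥ 12] ≤ 37/156 ≈ 0.2372.


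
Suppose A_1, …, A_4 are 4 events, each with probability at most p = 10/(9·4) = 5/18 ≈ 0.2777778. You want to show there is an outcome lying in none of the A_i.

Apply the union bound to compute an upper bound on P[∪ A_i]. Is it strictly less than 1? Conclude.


Union bound: P[∪_{i=1}^{4} A_i] ≤ Σ_i P[A_i] ≤ 4·p = 4·(5/18) = 10/9.
Numerically: 10/9 ≈ 1.1111111.
Is 10/9 < 1? NO.
Since the bound 10/9 is ≥ 1, the union bound is uninformative here; it does NOT by itself certify existence.

4·p = 10/9 ≈ 1.1111111; existence NOT certified by the union bound.


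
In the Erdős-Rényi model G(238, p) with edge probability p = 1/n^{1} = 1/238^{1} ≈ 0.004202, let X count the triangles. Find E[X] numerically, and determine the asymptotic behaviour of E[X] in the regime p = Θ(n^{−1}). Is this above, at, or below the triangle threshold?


Number of potential triangles: C(238, 3) = 2218636.
Each occurs with probability p³ ≈ (0.004202)³ ≈ 7.417698e-08.
By linearity: E[X] = C(238, 3)·p³ ≈ 2218636 · 7.417698e-08 ≈ 0.1646.
Here α = 1, so p = 1/n is exactly at the triangle threshold p ~ 1/n. Asymptotically E[X] → c³/6 = 1³/6 = 1/6 ≈ 0.1667, a bounded constant. In this regime the triangle count is asymptotically Poisson(c³/6).

E[X] ≈ 0.1646; in regime p = Θ(1/n^{1}) E[X] stays bounded (at the triangle threshold p ~ 1/n).


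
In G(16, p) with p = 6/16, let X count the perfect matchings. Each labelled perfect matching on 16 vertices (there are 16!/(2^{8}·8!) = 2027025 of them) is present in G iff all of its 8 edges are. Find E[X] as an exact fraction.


K_16 has 16!/(2^{8}·8!) = 2027025 labelled perfect matchings.
For each such perfect matching H, let X_H = 1 if all 8 edges of H are present in G. Then P[X_H = 1] = p^{8} = (3/8)^{8} = 6561/16777216.
By linearity: E[X] = Σ_H E[X_H] = 2027025 · p^{8} = 2027025 · 6561/16777216 = 13299311025/16777216.
Numerically: E[X] ≈ 792.701.

E[X] = 2027025 · (3/8)^{8} = 13299311025/16777216 ≈ 792.701.


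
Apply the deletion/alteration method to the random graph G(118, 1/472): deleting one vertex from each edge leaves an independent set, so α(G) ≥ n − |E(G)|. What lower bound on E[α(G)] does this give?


E[|E(G)|] = C(118, 2)·p = 6903 · (1/472) = 117/8.
E[α(G)] ≥ n − E[|E(G)|] = 118 − 117/8 = 827/8.
Numerically: ≈ 103.375.
(This is only a lower bound; the true E[α(G)] may be larger.)

E[α(G)] ≥ 827/8 ≈ 103.375.


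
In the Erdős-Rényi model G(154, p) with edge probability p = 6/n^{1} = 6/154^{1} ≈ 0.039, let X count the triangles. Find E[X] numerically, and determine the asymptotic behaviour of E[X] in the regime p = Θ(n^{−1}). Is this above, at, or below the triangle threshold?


Number of potential triangles: C(154, 3) = 596904.
Each occurs with probability p³ ≈ (0.039)³ ≈ 5.91414e-05.
By linearity: E[X] = C(154, 3)·p³ ≈ 596904 · 5.91414e-05 ≈ 35.302.
Here α = 1, so p = 6/n is exactly at the triangle threshold p ~ 1/n. Asymptotically E[X] → c³/6 = 6³/6 = 36 ≈ 36.000, a bounded constant. In this regime the triangle count is asymptotically Poisson(c³/6).

E[X] ≈ 35.302; in regime p = Θ(1/n^{1}) E[X] stays bounded (at the triangle threshold p ~ 1/n).


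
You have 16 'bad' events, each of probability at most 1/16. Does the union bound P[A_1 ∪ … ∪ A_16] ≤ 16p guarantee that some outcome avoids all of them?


Union bound: P[∪_{i=1}^{16} A_i] ≤ Σ_i P[A_i] ≤ 16·p = 16·(1/16) = 1.
Numerically: 1 ≈ 1.000.
Is 1 < 1? NO.
Since the bound 1 is ≥ 1, the union bound is uninformative here; it does NOT by itself certify existence.

16·p = 1 ≈ 1.000; existence NOT certified by the union bound.


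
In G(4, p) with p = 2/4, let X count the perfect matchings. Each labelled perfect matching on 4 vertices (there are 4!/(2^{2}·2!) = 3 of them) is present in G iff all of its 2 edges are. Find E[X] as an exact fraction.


K_4 has 4!/(2^{2}·2!) = 3 labelled perfect matchings.
For each such perfect matching H, let X_H = 1 if all 2 edges of H are present in G. Then P[X_H = 1] = p^{2} = (1/2)^{2} = 1/4.
Summing the indicators: E[X] = Σ_H E[X_H] = 3 · p^{2} = 3 · 1/4 = 3/4.
Numerically: E[X] ≈ 0.75.

E[X] = 3 · (1/2)^{2} = 3/4 ≈ 0.75.


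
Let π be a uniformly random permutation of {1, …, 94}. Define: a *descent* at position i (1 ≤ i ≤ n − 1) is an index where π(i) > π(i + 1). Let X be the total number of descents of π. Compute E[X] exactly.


Write X = Σ X_I over i = 1, …, 93, with X_I the indicator of one descent.
There are 93 indicators.
For each fixed i, the pair (π(i), π(i+1)) is a uniformly random ordered pair of distinct values from {1, …, 94}; by symmetry P[π(i) > π(i+1)] = 1/2.
By linearity: E[X] = 93 · (1/2) = (94 − 1) · (1/2) = 93/2 ≈ 46.500000.

E[X] = 93/2 = 46.500000.


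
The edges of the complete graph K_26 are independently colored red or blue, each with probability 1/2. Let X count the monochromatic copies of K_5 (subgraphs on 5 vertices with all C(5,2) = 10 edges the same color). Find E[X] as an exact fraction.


Let X = Σ_S X_S over the C(26, 5) = 65780 subsets S of size 5, where X_S = 1 if the K_5 on S is monochromatic.
For a fixed S, the K_5 on S has C(5, 2) = 10 edges. P[all 10 edges red] = (1/2)^10, and likewise for blue, so P[monochromatic] = 2·(1/2)^10 = 2^{1 − 10} = 1/512.
By linearity of expectation: E[X] = C(26, 5) · 2^{1 − 10} = 65780 · 1/512 = 16445/128.
Numerically: E[X] ≈ 128.476562.

E[X] = C(26,5)·2^(1−C(5,2)) = 16445/128 ≈ 128.476562.


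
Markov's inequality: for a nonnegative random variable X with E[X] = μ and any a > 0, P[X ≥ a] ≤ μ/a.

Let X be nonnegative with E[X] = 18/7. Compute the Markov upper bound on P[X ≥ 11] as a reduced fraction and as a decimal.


μ = E[X] = 18/7, a = 11.
Markov: P[X ≥ 11] ≤ μ/a = (18/7)/11 = 18/77.
Numerically: ≈ 0.2338.
(Since a = 11 > μ = 2.5714, the bound 18/77 is < 1 and informative.)

P[X ≥ 11] ≤ 18/77 ≈ 0.2338.


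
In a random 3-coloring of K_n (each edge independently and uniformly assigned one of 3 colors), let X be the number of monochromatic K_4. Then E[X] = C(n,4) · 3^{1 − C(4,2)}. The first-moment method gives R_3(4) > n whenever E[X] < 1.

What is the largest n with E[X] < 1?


We need C(n, 4) · 3^{1 − 6} < 1, i.e. C(n, 4) < 3^{6 − 1} = 243.
Check values of n near the boundary:
  n = 4: C(4, 4) = 1; 1 < 243? YES
  n = 5: C(5, 4) = 5; 5 < 243? YES
  n = 6: C(6, 4) = 15; 15 < 243? YES
  n = 7: C(7, 4) = 35; 35 < 243? YES
  n = 8: C(8, 4) = 70; 70 < 243? YES
  n = 9: C(9, 4) = 126; 126 < 243? YES
  n = 10: C(10, 4) = 210; 210 < 243? YES
  n = 11: C(11, 4) = 330; 330 < 243? NO
  n = 12: C(12, 4) = 495; 495 < 243? NO
  n = 13: C(13, 4) = 715; 715 < 243? NO
The largest n with C(n, 4) < 243 is n = 10 (where E[X] = 70/81 ≈ 0.86420). Hence R_3(4) > 10, i.e. R_3(4) ≥ 11.

Largest n = 10; hence R_3(4) > 10.


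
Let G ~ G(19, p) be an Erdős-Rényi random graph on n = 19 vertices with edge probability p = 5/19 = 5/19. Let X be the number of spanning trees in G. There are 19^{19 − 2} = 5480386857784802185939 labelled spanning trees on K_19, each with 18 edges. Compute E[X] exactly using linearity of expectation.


K_19 has 19^{19 − 2} = 5480386857784802185939 labelled spanning trees.
For each such spanning tree H, let X_H = 1 if all 18 edges of H are present in G. Then P[X_H = 1] = p^{18} = (5/19)^{18} = 3814697265625/104127350297911241532841.
By linearity of expectation: E[X] = Σ_H E[X_H] = 5480386857784802185939 · p^{18} = 5480386857784802185939 · 3814697265625/104127350297911241532841 = 3814697265625/19.
Numerically: E[X] ≈ 2.0077e+11.

E[X] = 5480386857784802185939 · (5/19)^{18} = 3814697265625/19 ≈ 2.0077e+11.


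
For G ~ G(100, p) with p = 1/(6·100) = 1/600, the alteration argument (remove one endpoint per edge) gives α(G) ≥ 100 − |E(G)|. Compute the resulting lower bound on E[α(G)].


E[|E(G)|] = C(100, 2)·p = 4950 · (1/600) = 33/4.
E[α(G)] ≥ n − E[|E(G)|] = 100 − 33/4 = 367/4.
Numerically: ≈ 91.750000.
(This is only a lower bound; the true E[α(G)] may be larger.)

E[α(G)] ≥ 367/4 ≈ 91.750000.


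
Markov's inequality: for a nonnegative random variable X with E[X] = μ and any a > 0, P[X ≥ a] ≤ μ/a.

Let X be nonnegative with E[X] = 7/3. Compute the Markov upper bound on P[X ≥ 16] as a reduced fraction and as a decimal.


μ = E[X] = 7/3, a = 16.
Markov: P[X ≥ 16] ≤ μ/a = (7/3)/16 = 7/48.
Numerically: ≈ 0.14583.
(Since a = 16 > μ = 2.33333, the bound 7/48 is < 1 and informative.)

P[X ≥ 16] ≤ 7/48 ≈ 0.14583.


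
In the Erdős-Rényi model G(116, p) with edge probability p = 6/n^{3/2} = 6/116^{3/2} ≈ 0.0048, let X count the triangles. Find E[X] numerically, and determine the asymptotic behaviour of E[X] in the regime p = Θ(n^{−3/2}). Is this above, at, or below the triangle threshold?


Number of potential triangles: C(116, 3) = 253460.
Each occurs with probability p³ ≈ (0.0048)³ ≈ 1.10763e-07.
By linearity: E[X] = C(116, 3)·p³ ≈ 253460 · 1.10763e-07 ≈ 0.028.
Since α = 3/2 > 1, p = c/n^{3/2} = o(1/n) is below the triangle threshold p ~ 1/n. Asymptotically E[X] ~ (c³/6)·n^{3(1−α)} = (6³/6)·n^{-1.5} → 0, so by Markov's inequality G has no triangles w.h.p.

E[X] ≈ 0.028; in regime p = Θ(1/n^{3/2}) E[X] tends to 0 (below the triangle threshold p ~ 1/n).


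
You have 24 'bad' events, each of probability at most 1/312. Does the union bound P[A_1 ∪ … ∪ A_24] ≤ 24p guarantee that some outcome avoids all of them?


Union bound: P[∪_{i=1}^{24} A_i] ≤ Σ_i P[A_i] ≤ 24·p = 24·(1/312) = 1/13.
Numerically: 1/13 ≈ 0.076923.
Is 1/13 < 1? YES.
Since P[∪ A_i] ≤ 1/13 < 1, the complement has P[∩ A_i^c] ≥ 1 − 1/13 = 12/13 > 0, so some outcome avoids every A_i.

24·p = 1/13 ≈ 0.076923; existence CERTIFIED by the union bound.


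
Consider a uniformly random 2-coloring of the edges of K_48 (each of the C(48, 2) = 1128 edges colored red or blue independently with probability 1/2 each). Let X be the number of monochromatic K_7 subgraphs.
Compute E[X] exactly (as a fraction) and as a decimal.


Let X = Σ_S X_S over the C(48, 7) = 73629072 subsets S of size 7, where X_S = 1 if the K_7 on S is monochromatic.
For a fixed S, the K_7 on S has C(7, 2) = 21 edges. P[all 21 edges red] = (1/2)^21, and likewise for blue, so P[monochromatic] = 2·(1/2)^21 = 2^{1 − 21} = 1/1048576.
Summing: E[X] = C(48, 7) · 2^{1 − 21} = 73629072 · 1/1048576 = 4601817/65536.
Numerically: E[X] ≈ 70.218.

E[X] = C(48,7)·2^(1−C(7,2)) = 4601817/65536 ≈ 70.218.


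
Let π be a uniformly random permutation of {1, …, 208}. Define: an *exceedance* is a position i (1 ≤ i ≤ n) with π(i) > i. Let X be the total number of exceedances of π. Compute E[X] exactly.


Write X = Σ_{i=1}^{208} X_i, where X_i = 1_{π(i) > i}.
For each fixed i, π(i) is uniform over {1, …, 208} (marginal of a uniform permutation), so P[π(i) > i] = (n − i)/n. Summing: Σ_{i=1}^{208} (n − i)/n = (0 + 1 + … + 207)/208 = 208(208 − 1)/(2·208) = (208 − 1)/2.
Hence E[X] = Σ_{i=1}^{208} (208 − i)/208 = 207/2 ≈ 103.500.

E[X] = 207/2 = 103.500.


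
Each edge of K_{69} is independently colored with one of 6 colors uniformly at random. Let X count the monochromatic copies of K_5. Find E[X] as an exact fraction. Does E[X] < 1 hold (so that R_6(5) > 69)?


E[X] = C(69, 5) · 6^{1 − 10} = 11238513 · 6^{−9} = 11238513/10077696.
As a reduced fraction: E[X] = 3746171/3359232 ≈ 1.1152.
Is E[X] < 1? NO.
Since E[X] ≥ 1, the first-moment bound is inconclusive at n = 69; it does NOT by itself certify R_6(5) > 69.

E[X] = 3746171/3359232 ≈ 1.1152; E[X] ≥ 1; first-moment method inconclusive here.


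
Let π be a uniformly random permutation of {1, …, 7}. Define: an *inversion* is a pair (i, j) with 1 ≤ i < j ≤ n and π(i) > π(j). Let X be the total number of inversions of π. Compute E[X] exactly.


Write X = Σ X_I over the C(7, 2) = 21 pairs i < j, with X_I the indicator of one inversion.
There are 21 indicators.
For each fixed pair i < j, the values π(i) and π(j) are two distinct elements of {1, …, 7} in uniformly random order; by symmetry P[π(i) > π(j)] = 1/2.
By linearity: E[X] = 21 · (1/2) = C(7, 2) · (1/2) = 21/2 = 21/2 ≈ 10.5000.

E[X] = 21/2 = 10.5000.


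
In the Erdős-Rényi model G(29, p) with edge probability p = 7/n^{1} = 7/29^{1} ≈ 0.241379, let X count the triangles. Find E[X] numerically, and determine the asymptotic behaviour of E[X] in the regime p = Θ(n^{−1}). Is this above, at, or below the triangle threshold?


Number of potential triangles: C(29, 3) = 3654.
Each occurs with probability p³ ≈ (0.241379)³ ≈ 1.40637172e-02.
By linearity: E[X] = C(29, 3)·p³ ≈ 3654 · 1.40637172e-02 ≈ 51.388823.
Here α = 1, so p = 7/n is exactly at the triangle threshold p ~ 1/n. Asymptotically E[X] → c³/6 = 7³/6 = 343/6 ≈ 57.166667, a bounded constant. In this regime the triangle count is asymptotically Poisson(c³/6).

E[X] ≈ 51.388823; in regime p = Θ(1/n^{1}) E[X] stays bounded (at the triangle threshold p ~ 1/n).


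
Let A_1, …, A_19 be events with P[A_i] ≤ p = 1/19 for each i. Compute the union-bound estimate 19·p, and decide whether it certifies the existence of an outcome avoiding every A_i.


Union bound: P[∪_{i=1}^{19} A_i] ≤ Σ_i P[A_i] ≤ 19·p = 19·(1/19) = 1.
Numerically: 1 ≈ 1.0000000.
Is 1 < 1? NO.
Since the bound 1 is ≥ 1, the union bound is uninformative here; it does NOT by itself certify existence.

19·p = 1 ≈ 1.0000000; existence NOT certified by the union bound.


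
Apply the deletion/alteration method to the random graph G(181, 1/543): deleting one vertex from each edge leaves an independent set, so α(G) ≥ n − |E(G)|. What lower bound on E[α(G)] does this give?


E[|E(G)|] = C(181, 2)·p = 16290 · (1/543) = 30.
E[α(G)] ≥ n − E[|E(G)|] = 181 − 30 = 151.
Numerically: ≈ 151.00000.
(This is only a lower bound; the true E[α(G)] may be larger.)

E[α(G)] ≥ 151 ≈ 151.00000.


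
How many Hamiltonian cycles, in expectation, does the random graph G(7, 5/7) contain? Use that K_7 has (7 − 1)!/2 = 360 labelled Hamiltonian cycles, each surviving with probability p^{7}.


K_7 has (7 − 1)!/2 = 360 labelled Hamiltonian cycles.
For each such Hamiltonian cycle H, let X_H = 1 if all 7 edges of H are present in G. Then P[X_H = 1] = p^{7} = (5/7)^{7} = 78125/823543.
Summing the indicators: E[X] = Σ_H E[X_H] = 360 · p^{7} = 360 · 78125/823543 = 28125000/823543.
Numerically: E[X] ≈ 34.2.

E[X] = 360 · (5/7)^{7} = 28125000/823543 ≈ 34.2.


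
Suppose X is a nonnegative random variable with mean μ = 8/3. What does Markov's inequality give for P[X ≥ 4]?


μ = E[X] = 8/3, a = 4.
Markov: P[X ≥ 4] ≤ μ/a = (8/3)/4 = 2/3.
Numerically: ≈ 0.66667.
(Since a = 4 > μ = 2.66667, the bound 2/3 is < 1 and informative.)

P[X ≥ 4] ≤ 2/3 ≈ 0.66667.


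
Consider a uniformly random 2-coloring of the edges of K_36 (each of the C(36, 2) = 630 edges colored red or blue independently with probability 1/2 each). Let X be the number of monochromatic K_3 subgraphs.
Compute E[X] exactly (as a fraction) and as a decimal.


Let X = Σ_S X_S over the C(36, 3) = 7140 subsets S of size 3, where X_S = 1 if the K_3 on S is monochromatic.
For a fixed S, the K_3 on S has C(3, 2) = 3 edges. P[all 3 edges red] = (1/2)^3, and likewise for blue, so P[monochromatic] = 2·(1/2)^3 = 2^{1 − 3} = 1/4.
Summing: E[X] = C(36, 3) · 2^{1 − 3} = 7140 · 1/4 = 1785.
Numerically: E[X] ≈ 1785.00000.

E[X] = C(36,3)·2^(1−C(3,2)) = 1785 ≈ 1785.00000.


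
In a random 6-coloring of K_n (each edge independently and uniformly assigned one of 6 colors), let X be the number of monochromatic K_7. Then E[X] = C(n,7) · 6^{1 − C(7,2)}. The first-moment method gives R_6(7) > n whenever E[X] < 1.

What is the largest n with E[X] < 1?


We need C(n, 7) · 6^{1 − 21} < 1, i.e. C(n, 7) < 6^{21 − 1} = 3656158440062976.
Check values of n near the boundary:
  n = 566: C(566, 7) = 3557206237959440; 3557206237959440 < 3656158440062976? YES
  n = 567: C(567, 7) = 3601671315933933; 3601671315933933 < 3656158440062976? YES
  n = 568: C(568, 7) = 3646611956239704; 3646611956239704 < 3656158440062976? YES
  n = 569: C(569, 7) = 3692032389858348; 3692032389858348 < 3656158440062976? NO
  n = 570: C(570, 7) = 3737936877831720; 3737936877831720 < 3656158440062976? NO
The largest n with C(n, 7) < 3656158440062976 is n = 568 (where E[X] = 16882462760369/16926659444736 ≈ 0.9973889). Hence R_6(7) > 568, i.e. R_6(7) ≥ 569.

Largest n = 568; hence R_6(7) > 568.


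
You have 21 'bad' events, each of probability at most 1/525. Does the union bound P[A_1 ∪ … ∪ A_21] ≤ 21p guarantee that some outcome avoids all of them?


Union bound: P[∪_{i=1}^{21} A_i] ≤ Σ_i P[A_i] ≤ 21·p = 21·(1/525) = 1/25.
Numerically: 1/25 ≈ 0.0400.
Is 1/25 < 1? YES.
Since P[∪ A_i] ≤ 1/25 < 1, the complement has P[∩ A_i^c] ≥ 1 − 1/25 = 24/25 > 0, so some outcome avoids every A_i.

21·p = 1/25 ≈ 0.0400; existence CERTIFIED by the union bound.


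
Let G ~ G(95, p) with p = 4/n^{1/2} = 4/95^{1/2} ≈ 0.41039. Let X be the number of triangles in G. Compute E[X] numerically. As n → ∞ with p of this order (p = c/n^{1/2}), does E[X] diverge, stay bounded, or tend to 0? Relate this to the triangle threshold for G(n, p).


Number of potential triangles: C(95, 3) = 138415.
Each occurs with probability p³ ≈ (0.41039)³ ≈ 6.9118542e-02.
By linearity: E[X] = C(95, 3)·p³ ≈ 138415 · 6.9118542e-02 ≈ 9567.04294.
Since α = 1/2 < 1, p = c/n^{1/2} ≫ 1/n is above the triangle threshold p ~ 1/n. Asymptotically E[X] ~ (c³/6)·n^{3(1−α)} = (4³/6)·n^{1.5} → ∞; triangles are abundant w.h.p.

E[X] ≈ 9567.04294; in regime p = Θ(1/n^{1/2}) E[X] diverges (above the triangle threshold p ~ 1/n).


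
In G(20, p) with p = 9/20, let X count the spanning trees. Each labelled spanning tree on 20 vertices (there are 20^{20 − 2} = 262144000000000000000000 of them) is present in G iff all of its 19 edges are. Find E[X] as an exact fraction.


K_20 has 20^{20 − 2} = 262144000000000000000000 labelled spanning trees.
For each such spanning tree H, let X_H = 1 if all 19 edges of H are present in G. Then P[X_H = 1] = p^{19} = (9/20)^{19} = 1350851717672992089/5242880000000000000000000.
By linearity: E[X] = Σ_H E[X_H] = 262144000000000000000000 · p^{19} = 262144000000000000000000 · 1350851717672992089/5242880000000000000000000 = 1350851717672992089/20.
Numerically: E[X] ≈ 6.75426e+16.

E[X] = 262144000000000000000000 · (9/20)^{19} = 1350851717672992089/20 ≈ 6.75426e+16.


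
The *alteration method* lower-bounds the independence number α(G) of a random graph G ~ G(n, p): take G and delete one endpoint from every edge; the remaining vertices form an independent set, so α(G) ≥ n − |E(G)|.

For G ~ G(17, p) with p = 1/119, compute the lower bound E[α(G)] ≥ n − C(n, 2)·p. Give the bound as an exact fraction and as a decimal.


E[|E(G)|] = C(17, 2)·p = 136 · (1/119) = 8/7.
E[α(G)] ≥ n − E[|E(G)|] = 17 − 8/7 = 111/7.
Numerically: ≈ 15.857.
(This is only a lower bound; the true E[α(G)] may be larger.)

E[α(G)] ≥ 111/7 ≈ 15.857.


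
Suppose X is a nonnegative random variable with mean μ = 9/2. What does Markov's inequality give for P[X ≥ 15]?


μ = E[X] = 9/2, a = 15.
Markov: P[X ≥ 15] ≤ μ/a = (9/2)/15 = 3/10.
Numerically: ≈ 0.3000.
(Since a = 15 > μ = 4.5000, the bound 3/10 is < 1 and informative.)

P[X ≥ 15] ≤ 3/10 ≈ 0.3000.


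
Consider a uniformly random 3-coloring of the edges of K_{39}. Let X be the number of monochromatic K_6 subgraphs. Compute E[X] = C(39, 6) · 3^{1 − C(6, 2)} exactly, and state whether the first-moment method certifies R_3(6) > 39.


E[X] = C(39, 6) · 3^{1 − 15} = 3262623 · 3^{−14} = 3262623/4782969.
As a reduced fraction: E[X] = 1087541/1594323 ≈ 0.68213.
Is E[X] < 1? YES.
Since E[X] < 1, there exists a 3-coloring of K_{39} with no monochromatic K_6; hence R_3(6) > 39.

E[X] = 1087541/1594323 ≈ 0.68213; E[X] < 1, so R_3(6) > 39.


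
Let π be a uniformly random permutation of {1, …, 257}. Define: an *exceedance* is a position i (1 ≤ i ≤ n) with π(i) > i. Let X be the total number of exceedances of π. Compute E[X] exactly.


Write X = Σ_{i=1}^{257} X_i, where X_i = 1_{π(i) > i}.
For each fixed i, π(i) is uniform over {1, …, 257} (marginal of a uniform permutation), so P[π(i) > i] = (n − i)/n. Summing: Σ_{i=1}^{257} (n − i)/n = (0 + 1 + … + 256)/257 = 257(257 − 1)/(2·257) = (257 − 1)/2.
Hence E[X] = Σ_{i=1}^{257} (257 − i)/257 = 128 ≈ 128.000000.

E[X] = 128 = 128.000000.


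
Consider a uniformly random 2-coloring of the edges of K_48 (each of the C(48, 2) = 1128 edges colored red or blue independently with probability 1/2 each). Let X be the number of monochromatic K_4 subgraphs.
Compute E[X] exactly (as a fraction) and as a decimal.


Let X = Σ_S X_S over the C(48, 4) = 194580 subsets S of size 4, where X_S = 1 if the K_4 on S is monochromatic.
For a fixed S, the K_4 on S has C(4, 2) = 6 edges. P[all 6 edges red] = (1/2)^6, and likewise for blue, so P[monochromatic] = 2·(1/2)^6 = 2^{1 − 6} = 1/32.
By linearity of expectation: E[X] = C(48, 4) · 2^{1 − 6} = 194580 · 1/32 = 48645/8.
Numerically: E[X] ≈ 6080.62500.

E[X] = C(48,4)·2^(1−C(4,2)) = 48645/8 ≈ 6080.62500.


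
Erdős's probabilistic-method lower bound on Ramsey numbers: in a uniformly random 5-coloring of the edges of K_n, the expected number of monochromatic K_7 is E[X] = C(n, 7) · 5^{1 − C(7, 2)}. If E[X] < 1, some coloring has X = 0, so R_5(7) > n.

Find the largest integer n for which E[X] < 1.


We need C(n, 7) · 5^{1 − 21} < 1, i.e. C(n, 7) < 5^{21 − 1} = 95367431640625.
Check values of n near the boundary:
  n = 337: C(337, 7) = 91989916924632; 91989916924632 < 95367431640625? YES
  n = 338: C(338, 7) = 93935323022736; 93935323022736 < 95367431640625? YES
  n = 339: C(339, 7) = 95915887062372; 95915887062372 < 95367431640625? NO
  n = 340: C(340, 7) = 97932136940560; 97932136940560 < 95367431640625? NO
  n = 341: C(341, 7) = 99984606876440; 99984606876440 < 95367431640625? NO
The largest n with C(n, 7) < 95367431640625 is n = 338 (where E[X] = 93935323022736/95367431640625 ≈ 0.98498). Hence R_5(7) > 338, i.e. R_5(7) ≥ 339.

Largest n = 338; hence R_5(7) > 338.


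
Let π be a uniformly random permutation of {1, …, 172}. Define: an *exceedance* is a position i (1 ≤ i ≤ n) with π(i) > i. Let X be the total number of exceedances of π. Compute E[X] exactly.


Write X = Σ_{i=1}^{172} X_i, where X_i = 1_{π(i) > i}.
For each fixed i, π(i) is uniform over {1, …, 172} (marginal of a uniform permutation), so P[π(i) > i] = (n − i)/n. Summing: Σ_{i=1}^{172} (n − i)/n = (0 + 1 + … + 171)/172 = 172(172 − 1)/(2·172) = (172 − 1)/2.
Hence E[X] = Σ_{i=1}^{172} (172 − i)/172 = 171/2 ≈ 85.500.

E[X] = 171/2 = 85.500.


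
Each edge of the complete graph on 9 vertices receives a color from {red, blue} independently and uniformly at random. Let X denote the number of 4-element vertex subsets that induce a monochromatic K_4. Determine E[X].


Let X = Σ_S X_S over the C(9, 4) = 126 subsets S of size 4, where X_S = 1 if the K_4 on S is monochromatic.
For a fixed S, the K_4 on S has C(4, 2) = 6 edges. P[all 6 edges red] = (1/2)^6, and likewise for blue, so P[monochromatic] = 2·(1/2)^6 = 2^{1 − 6} = 1/32.
By linearity: E[X] = C(9, 4) · 2^{1 − 6} = 126 · 1/32 = 63/16.
Numerically: E[X] ≈ 3.93750.

E[X] = C(9,4)·2^(1−C(4,2)) = 63/16 ≈ 3.93750.


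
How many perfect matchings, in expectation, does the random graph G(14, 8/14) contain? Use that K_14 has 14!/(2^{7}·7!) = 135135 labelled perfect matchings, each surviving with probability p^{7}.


K_14 has 14!/(2^{7}·7!) = 135135 labelled perfect matchings.
For each such perfect matching H, let X_H = 1 if all 7 edges of H are present in G. Then P[X_H = 1] = p^{7} = (4/7)^{7} = 16384/823543.
Summing the indicators: E[X] = Σ_H E[X_H] = 135135 · p^{7} = 135135 · 16384/823543 = 316293120/117649.
Numerically: E[X] ≈ 2688.4.

E[X] = 135135 · (4/7)^{7} = 316293120/117649 ≈ 2688.4.


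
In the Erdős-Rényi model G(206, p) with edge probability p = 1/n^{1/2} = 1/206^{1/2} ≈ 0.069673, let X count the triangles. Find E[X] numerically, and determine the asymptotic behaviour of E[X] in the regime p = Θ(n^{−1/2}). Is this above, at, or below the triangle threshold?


Number of potential triangles: C(206, 3) = 1435820.
Each occurs with probability p³ ≈ (0.069673)³ ≈ 3.3821991e-04.
By linearity: E[X] = C(206, 3)·p³ ≈ 1435820 · 3.3821991e-04 ≈ 485.62291.
Since α = 1/2 < 1, p = c/n^{1/2} ≫ 1/n is above the triangle threshold p ~ 1/n. Asymptotically E[X] ~ (c³/6)·n^{3(1−α)} = (1³/6)·n^{1.5} → ∞; triangles are abundant w.h.p.

E[X] ≈ 485.62291; in regime p = Θ(1/n^{1/2}) E[X] diverges (above the triangle threshold p ~ 1/n).


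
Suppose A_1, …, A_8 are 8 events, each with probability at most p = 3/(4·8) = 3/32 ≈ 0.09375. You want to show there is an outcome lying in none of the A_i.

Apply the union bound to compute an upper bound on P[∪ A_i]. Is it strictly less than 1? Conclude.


Union bound: P[∪_{i=1}^{8} A_i] ≤ Σ_i P[A_i] ≤ 8·p = 8·(3/32) = 3/4.
Numerically: 3/4 ≈ 0.75000.
Is 3/4 < 1? YES.
Since P[∪ A_i] ≤ 3/4 < 1, the complement has P[∩ A_i^c] ≥ 1 − 3/4 = 1/4 > 0, so some outcome avoids every A_i.

8·p = 3/4 ≈ 0.75000; existence CERTIFIED by the union bound.


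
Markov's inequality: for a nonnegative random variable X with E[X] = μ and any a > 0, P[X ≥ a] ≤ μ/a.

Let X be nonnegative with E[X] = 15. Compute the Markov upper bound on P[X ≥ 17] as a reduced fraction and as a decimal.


μ = E[X] = 15, a = 17.
Markov: P[X ≥ 17] ≤ μ/a = (15)/17 = 15/17.
Numerically: ≈ 0.8824.
(Since a = 17 > μ = 15.0000, the bound 15/17 is < 1 and informative.)

P[X ≥ 17] ≤ 15/17 ≈ 0.8824.


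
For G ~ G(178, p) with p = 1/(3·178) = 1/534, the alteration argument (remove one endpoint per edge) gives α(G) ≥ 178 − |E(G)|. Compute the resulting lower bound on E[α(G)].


E[|E(G)|] = C(178, 2)·p = 15753 · (1/534) = 59/2.
E[α(G)] ≥ n − E[|E(G)|] = 178 − 59/2 = 297/2.
Numerically: ≈ 148.50000.
(This is only a lower bound; the true E[α(G)] may be larger.)

E[α(G)] ≥ 297/2 ≈ 148.50000.


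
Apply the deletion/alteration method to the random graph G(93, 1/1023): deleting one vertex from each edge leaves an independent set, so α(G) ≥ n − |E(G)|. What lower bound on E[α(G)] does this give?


E[|E(G)|] = C(93, 2)·p = 4278 · (1/1023) = 46/11.
E[α(G)] ≥ n − E[|E(G)|] = 93 − 46/11 = 977/11.
Numerically: ≈ 88.81818.
(This is only a lower bound; the true E[α(G)] may be larger.)

E[α(G)] ≥ 977/11 ≈ 88.81818.


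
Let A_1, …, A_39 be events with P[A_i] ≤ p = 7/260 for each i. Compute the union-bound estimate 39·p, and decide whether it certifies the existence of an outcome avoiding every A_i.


Union bound: P[∪_{i=1}^{39} A_i] ≤ Σ_i P[A_i] ≤ 39·p = 39·(7/260) = 21/20.
Numerically: 21/20 ≈ 1.050000.
Is 21/20 < 1? NO.
Since the bound 21/20 is ≥ 1, the union bound is uninformative here; it does NOT by itself certify existence.

39·p = 21/20 ≈ 1.050000; existence NOT certified by the union bound.


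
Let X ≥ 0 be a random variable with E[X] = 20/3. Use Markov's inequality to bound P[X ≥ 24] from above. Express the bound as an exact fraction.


μ = E[X] = 20/3, a = 24.
Markov: P[X ≥ 24] ≤ μ/a = (20/3)/24 = 5/18.
Numerically: ≈ 0.278.
(Since a = 24 > μ = 6.667, the bound 5/18 is < 1 and informative.)

P[X ≥ 24] ≤ 5/18 ≈ 0.278.


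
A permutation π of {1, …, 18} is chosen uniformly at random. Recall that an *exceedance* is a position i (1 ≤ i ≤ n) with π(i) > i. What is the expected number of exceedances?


Write X = Σ_{i=1}^{18} X_i, where X_i = 1_{π(i) > i}.
For each fixed i, π(i) is uniform over {1, …, 18} (marginal of a uniform permutation), so P[π(i) > i] = (n − i)/n. Summing: Σ_{i=1}^{18} (n − i)/n = (0 + 1 + … + 17)/18 = 18(18 − 1)/(2·18) = (18 − 1)/2.
Hence E[X] = Σ_{i=1}^{18} (18 − i)/18 = 17/2 ≈ 8.5000.

E[X] = 17/2 = 8.5000.


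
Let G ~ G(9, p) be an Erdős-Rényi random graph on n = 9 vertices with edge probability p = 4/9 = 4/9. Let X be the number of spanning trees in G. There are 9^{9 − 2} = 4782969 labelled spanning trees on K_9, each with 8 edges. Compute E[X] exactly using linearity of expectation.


K_9 has 9^{9 − 2} = 4782969 labelled spanning trees.
For each such spanning tree H, let X_H = 1 if all 8 edges of H are present in G. Then P[X_H = 1] = p^{8} = (4/9)^{8} = 65536/43046721.
By linearity: E[X] = Σ_H E[X_H] = 4782969 · p^{8} = 4782969 · 65536/43046721 = 65536/9.
Numerically: E[X] ≈ 7.28e+03.

E[X] = 4782969 · (4/9)^{8} = 65536/9 ≈ 7.28e+03.


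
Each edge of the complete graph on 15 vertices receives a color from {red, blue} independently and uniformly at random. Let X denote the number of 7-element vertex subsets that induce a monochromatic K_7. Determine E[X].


Let X = Σ_S X_S over the C(15, 7) = 6435 subsets S of size 7, where X_S = 1 if the K_7 on S is monochromatic.
For a fixed S, the K_7 on S has C(7, 2) = 21 edges. P[all 21 edges red] = (1/2)^21, and likewise for blue, so P[monochromatic] = 2·(1/2)^21 = 2^{1 − 21} = 1/1048576.
By linearity of expectation: E[X] = C(15, 7) · 2^{1 − 21} = 6435 · 1/1048576 = 6435/1048576.
Numerically: E[X] ≈ 0.0061.

E[X] = C(15,7)·2^(1−C(7,2)) = 6435/1048576 ≈ 0.0061.
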